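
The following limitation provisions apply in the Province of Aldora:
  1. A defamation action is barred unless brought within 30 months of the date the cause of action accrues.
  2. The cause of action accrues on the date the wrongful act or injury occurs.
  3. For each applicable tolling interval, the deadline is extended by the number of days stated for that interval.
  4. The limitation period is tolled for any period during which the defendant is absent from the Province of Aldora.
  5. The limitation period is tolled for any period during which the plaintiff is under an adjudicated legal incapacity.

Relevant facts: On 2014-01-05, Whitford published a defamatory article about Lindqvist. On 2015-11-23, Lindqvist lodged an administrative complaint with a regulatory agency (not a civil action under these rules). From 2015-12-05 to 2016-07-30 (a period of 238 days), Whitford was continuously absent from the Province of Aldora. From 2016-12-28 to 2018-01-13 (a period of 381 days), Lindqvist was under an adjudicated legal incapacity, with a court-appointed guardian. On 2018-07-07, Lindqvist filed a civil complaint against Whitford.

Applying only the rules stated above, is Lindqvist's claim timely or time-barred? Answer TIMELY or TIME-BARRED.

The cause of action accrued on 2014-01-05, the date of the act.
Adding the 30 months base period to 2014-01-05 gives a deadline of 2016-07-05, before any tolling.
The period was tolled for 238 days by the defendant's absence from the jurisdiction (2015-12-05 to 2016-07-30), pushing the deadline to 2017-02-28.
Because the plaintiff's legal incapacity ran from 2016-12-28 to 2018-01-13, the deadline is extended by 381 days to 2018-03-16.
None of the other events listed affects the running of the period under the stated rules.
Filing on 2018-07-07 missed the 2018-03-16 deadline — the action is time-barred.

TIME-BARRED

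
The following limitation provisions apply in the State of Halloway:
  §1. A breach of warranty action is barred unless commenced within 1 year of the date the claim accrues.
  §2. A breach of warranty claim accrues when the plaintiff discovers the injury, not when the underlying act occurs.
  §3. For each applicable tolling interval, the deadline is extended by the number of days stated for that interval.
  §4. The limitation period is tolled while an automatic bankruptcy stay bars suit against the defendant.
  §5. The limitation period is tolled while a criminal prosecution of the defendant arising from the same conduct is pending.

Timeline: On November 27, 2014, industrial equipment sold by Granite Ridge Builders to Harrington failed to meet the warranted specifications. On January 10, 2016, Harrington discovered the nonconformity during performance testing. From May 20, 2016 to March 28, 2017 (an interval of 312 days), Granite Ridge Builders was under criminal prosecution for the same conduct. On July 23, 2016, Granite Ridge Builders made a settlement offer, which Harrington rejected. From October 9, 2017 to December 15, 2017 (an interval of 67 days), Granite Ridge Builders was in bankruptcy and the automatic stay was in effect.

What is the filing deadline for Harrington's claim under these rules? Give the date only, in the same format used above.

The claim did not accrue until Harrington discovered the injury on January 10, 2016; the November 27, 2014 act date does not start the clock under the stated rule.
1 year from January 10, 2016 is January 10, 2017.
Because the pending criminal prosecution ran from May 20, 2016 to March 28, 2017, the deadline is extended by 312 days to November 18, 2017.
The automatic bankruptcy stay from October 9, 2017 to December 15, 2017 tolled the period for 67 days, extending the deadline to January 24, 2018.
None of the other events listed affects the running of the period under the stated rules.

January 24, 2018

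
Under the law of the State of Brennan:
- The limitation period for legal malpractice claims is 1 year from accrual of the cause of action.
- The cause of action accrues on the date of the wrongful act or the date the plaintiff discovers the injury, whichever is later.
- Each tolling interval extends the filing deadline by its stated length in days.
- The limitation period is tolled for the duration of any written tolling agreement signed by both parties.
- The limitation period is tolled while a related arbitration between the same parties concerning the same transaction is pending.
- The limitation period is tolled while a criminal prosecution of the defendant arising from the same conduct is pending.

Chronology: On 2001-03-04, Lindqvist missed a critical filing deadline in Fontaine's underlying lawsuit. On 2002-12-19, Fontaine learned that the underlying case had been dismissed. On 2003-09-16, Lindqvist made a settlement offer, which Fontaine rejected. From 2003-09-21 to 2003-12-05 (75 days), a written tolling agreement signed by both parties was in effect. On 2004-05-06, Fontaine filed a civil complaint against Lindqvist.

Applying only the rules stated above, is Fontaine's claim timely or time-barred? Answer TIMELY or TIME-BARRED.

Taking the later of the act (2001-03-04) and discovery (2002-12-19), the claim accrued on 2002-12-19.
1 year from 2002-12-19 is 2003-12-19.
Because the written tolling agreement ran from 2003-09-21 to 2003-12-05, the deadline is extended by 75 days to 2004-03-03.
The other events in the timeline have no effect on the limitation period under the stated rules.
Filing on 2004-05-06 missed the 2004-03-03 deadline — the action is time-barred.

TIME-BARRED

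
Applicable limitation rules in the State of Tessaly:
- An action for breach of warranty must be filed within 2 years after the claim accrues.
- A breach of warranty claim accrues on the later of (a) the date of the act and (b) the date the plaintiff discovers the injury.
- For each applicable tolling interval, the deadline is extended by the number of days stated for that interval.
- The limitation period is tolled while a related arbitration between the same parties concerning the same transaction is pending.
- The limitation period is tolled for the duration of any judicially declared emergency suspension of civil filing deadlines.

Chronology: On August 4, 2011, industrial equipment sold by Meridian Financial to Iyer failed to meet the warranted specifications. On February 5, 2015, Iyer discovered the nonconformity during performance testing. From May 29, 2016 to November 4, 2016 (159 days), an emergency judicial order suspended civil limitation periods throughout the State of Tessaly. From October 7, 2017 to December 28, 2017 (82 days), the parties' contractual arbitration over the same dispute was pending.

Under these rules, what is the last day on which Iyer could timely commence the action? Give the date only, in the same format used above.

Taking the later of the act (August 4, 2011) and discovery (February 5, 2015), the claim accrued on February 5, 2015.
Adding the 2 years base period to February 5, 2015 gives a deadline of February 5, 2017, before any tolling.
The period was tolled for 159 days by the emergency suspension of filing deadlines (May 29, 2016 to November 4, 2016), pushing the deadline to July 14, 2017.
The pending related arbitration starting October 7, 2017 came too late — the period had run on July 14, 2017 — and so does not extend the deadline.

July 14, 2017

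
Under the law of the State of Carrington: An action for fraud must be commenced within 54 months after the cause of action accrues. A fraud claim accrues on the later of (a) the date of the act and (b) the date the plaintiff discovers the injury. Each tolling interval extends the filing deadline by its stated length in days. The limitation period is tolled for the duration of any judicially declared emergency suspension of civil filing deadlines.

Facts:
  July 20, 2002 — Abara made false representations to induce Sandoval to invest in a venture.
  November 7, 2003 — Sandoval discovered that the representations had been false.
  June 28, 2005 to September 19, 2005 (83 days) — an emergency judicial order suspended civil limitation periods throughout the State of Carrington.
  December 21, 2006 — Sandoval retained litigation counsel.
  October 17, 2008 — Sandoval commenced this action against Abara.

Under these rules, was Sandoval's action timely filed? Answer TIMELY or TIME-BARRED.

TIME-BARRED

The claim accrued on November 7, 2003 — the later of the July 20, 2002 act and the November 7, 2003 discovery.
54 months from November 7, 2003 is May 7, 2008.
Because the emergency suspension of filing deadlines ran from June 28, 2005 to September 19, 2005, the deadline is extended by 83 days to July 29, 2008.
The other events in the timeline have no effect on the limitation period under the stated rules.
Filing on October 17, 2008 missed the July 29, 2008 deadline — the action is time-barred.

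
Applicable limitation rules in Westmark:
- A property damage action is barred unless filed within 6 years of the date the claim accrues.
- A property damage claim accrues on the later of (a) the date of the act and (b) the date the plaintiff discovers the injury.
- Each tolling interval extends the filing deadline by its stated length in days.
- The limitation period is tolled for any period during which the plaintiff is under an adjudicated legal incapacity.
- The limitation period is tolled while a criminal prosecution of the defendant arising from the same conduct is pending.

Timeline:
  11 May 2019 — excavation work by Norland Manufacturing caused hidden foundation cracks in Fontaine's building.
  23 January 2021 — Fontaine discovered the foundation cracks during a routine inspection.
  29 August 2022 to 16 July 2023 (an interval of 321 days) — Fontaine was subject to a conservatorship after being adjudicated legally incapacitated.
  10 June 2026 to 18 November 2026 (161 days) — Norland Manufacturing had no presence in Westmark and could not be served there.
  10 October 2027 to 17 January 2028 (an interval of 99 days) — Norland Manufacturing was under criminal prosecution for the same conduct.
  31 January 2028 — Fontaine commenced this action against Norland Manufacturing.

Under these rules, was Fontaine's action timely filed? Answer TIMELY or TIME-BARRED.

TIMELY

Because discovery on 23 January 2021 post-dates the 11 May 2019 act, accrual under the later-of rule falls on 23 January 2021.
Adding the 6 years base period to 23 January 2021 gives a deadline of 23 January 2027, before any tolling.
The period was tolled for 321 days by the plaintiff's legal incapacity (29 August 2022 to 16 July 2023), pushing the deadline to 10 December 2027.
The pending criminal prosecution from 10 October 2027 to 17 January 2028 tolled the period for 99 days, extending the deadline to 18 March 2028.
The defendant's absence from the jurisdiction from 10 June 2026 to 18 November 2026 does not toll the period, because no stated rule makes the defendant's absence a tolling event.
Fontaine filed on 31 January 2028, before the 18 March 2028 deadline, so the action is timely.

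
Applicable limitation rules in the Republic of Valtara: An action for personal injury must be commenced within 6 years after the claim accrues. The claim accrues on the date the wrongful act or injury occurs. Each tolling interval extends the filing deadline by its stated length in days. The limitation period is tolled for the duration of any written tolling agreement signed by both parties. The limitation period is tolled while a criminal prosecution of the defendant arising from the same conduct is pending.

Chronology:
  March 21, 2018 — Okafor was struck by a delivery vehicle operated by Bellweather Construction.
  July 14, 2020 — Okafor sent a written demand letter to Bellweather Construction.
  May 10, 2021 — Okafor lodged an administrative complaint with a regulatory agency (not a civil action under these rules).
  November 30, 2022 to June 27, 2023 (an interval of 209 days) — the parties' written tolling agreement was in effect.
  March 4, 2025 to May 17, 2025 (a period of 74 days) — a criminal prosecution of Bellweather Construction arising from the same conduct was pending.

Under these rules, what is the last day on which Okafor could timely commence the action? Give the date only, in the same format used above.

October 16, 2024

The limitation period began to run on March 21, 2018.
6 years from March 21, 2018 is March 21, 2024.
The written tolling agreement from November 30, 2022 to June 27, 2023 tolled the period for 209 days, extending the deadline to October 16, 2024.
By the time the pending criminal prosecution began on March 4, 2025, the limitation period had already expired on October 16, 2024; that interval cannot revive it.
Nothing else in the chronology tolls or restarts the period.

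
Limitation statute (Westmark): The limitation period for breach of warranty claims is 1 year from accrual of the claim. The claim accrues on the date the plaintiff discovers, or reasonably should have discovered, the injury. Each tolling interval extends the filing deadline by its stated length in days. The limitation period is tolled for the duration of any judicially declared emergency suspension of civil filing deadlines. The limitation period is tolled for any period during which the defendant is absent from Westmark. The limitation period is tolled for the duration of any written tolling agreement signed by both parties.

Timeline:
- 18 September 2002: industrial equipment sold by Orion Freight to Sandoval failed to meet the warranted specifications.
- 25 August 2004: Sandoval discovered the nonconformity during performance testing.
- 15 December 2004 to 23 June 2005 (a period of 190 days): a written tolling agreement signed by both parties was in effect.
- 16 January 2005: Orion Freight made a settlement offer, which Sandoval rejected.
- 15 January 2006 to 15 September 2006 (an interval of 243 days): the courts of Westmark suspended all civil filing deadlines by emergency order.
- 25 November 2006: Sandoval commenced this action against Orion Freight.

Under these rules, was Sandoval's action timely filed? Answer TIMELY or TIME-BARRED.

TIME-BARRED

The claim did not accrue until Sandoval discovered the injury on 25 August 2004; the 18 September 2002 act date does not start the clock under the stated rule.
Adding the 1 year base period to 25 August 2004 gives a deadline of 25 August 2005, before any tolling.
Because the written tolling agreement ran from 15 December 2004 to 23 June 2005, the deadline is extended by 190 days to 3 March 2006.
Because the emergency suspension of filing deadlines ran from 15 January 2006 to 15 September 2006, the deadline is extended by 243 days to 1 November 2006.
None of the other events listed affects the running of the period under the stated rules.
Sandoval filed on 25 November 2006, after the 1 November 2006 deadline, so the action is time-barred.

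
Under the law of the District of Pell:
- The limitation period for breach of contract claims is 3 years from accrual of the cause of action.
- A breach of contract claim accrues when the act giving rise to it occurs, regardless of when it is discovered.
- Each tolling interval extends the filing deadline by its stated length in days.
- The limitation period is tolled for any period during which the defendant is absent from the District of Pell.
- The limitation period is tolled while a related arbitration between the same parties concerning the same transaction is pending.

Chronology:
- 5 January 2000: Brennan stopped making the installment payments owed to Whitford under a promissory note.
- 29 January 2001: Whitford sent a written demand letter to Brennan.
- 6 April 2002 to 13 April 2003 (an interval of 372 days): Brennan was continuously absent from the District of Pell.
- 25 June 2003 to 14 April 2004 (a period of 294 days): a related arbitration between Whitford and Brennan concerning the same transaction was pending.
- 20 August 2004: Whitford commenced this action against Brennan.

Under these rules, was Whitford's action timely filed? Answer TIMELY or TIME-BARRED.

TIMELY

The claim accrued on 5 January 2000, when the wrongful act occurred.
Adding the 3 years base period to 5 January 2000 gives a deadline of 5 January 2003, before any tolling.
The defendant's absence from the jurisdiction from 6 April 2002 to 13 April 2003 tolled the period for 372 days, extending the deadline to 12 January 2004.
Because the pending related arbitration ran from 25 June 2003 to 14 April 2004, the deadline is extended by 294 days to 1 November 2004.
Nothing else in the chronology tolls or restarts the period.
Whitford filed on 20 August 2004, before the 1 November 2004 deadline, so the action is timely.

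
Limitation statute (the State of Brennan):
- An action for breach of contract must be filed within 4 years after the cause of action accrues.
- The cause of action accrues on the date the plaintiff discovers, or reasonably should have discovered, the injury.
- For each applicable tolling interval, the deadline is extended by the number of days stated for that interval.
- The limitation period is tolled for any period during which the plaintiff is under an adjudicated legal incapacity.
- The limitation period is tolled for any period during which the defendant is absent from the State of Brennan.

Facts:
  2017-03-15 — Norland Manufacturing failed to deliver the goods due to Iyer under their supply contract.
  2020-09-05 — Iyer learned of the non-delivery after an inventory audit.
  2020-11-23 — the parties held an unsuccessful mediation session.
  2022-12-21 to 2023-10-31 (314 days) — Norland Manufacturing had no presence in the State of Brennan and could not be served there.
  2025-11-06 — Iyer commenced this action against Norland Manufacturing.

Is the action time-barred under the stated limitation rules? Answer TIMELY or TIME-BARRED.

TIME-BARRED

The claim did not accrue until Iyer discovered the injury on 2020-09-05; the 2017-03-15 act date does not start the clock under the stated rule.
4 years from 2020-09-05 is 2024-09-05.
Because the defendant's absence from the jurisdiction ran from 2022-12-21 to 2023-10-31, the deadline is extended by 314 days to 2025-07-16.
None of the other events listed affects the running of the period under the stated rules.
Filing on 2025-11-06 missed the 2025-07-16 deadline — the action is time-barred.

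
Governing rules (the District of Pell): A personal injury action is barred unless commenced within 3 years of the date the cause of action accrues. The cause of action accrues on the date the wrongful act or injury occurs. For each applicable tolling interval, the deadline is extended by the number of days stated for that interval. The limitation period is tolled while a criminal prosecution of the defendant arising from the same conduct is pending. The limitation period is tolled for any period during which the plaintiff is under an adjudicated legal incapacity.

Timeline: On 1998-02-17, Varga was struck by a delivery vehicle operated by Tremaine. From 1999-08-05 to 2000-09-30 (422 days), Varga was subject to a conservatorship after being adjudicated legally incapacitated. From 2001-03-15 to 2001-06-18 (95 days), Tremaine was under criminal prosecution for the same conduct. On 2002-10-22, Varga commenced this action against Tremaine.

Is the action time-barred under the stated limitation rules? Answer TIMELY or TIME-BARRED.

TIME-BARRED

The claim accrued on 1998-02-17, when the wrongful act occurred.
Adding the 3 years base period to 1998-02-17 gives a deadline of 2001-02-17, before any tolling.
The plaintiff's legal incapacity from 1999-08-05 to 2000-09-30 tolled the period for 422 days, extending the deadline to 2002-04-15.
The period was tolled for 95 days by the pending criminal prosecution (2001-03-15 to 2001-06-18), pushing the deadline to 2002-07-19.
The 2002-10-22 filing falls after the 2002-07-19 deadline; the claim is time-barred.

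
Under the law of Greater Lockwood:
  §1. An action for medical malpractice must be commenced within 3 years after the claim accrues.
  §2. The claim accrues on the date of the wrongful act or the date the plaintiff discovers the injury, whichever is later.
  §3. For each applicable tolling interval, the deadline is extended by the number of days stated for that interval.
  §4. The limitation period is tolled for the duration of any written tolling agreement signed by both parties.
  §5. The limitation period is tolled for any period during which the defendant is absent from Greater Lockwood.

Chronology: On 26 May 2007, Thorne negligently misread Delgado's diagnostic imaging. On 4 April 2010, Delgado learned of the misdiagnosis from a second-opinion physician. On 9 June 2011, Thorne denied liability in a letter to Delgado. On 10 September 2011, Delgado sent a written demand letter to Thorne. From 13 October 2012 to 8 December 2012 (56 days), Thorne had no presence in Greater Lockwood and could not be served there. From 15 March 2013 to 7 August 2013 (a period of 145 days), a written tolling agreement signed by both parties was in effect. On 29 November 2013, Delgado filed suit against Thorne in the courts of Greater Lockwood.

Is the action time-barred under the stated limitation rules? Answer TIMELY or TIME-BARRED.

TIME-BARRED

Taking the later of the act (26 May 2007) and discovery (4 April 2010), the claim accrued on 4 April 2010.
3 years from 4 April 2010 is 4 April 2013.
Because the defendant's absence from the jurisdiction ran from 13 October 2012 to 8 December 2012, the deadline is extended by 56 days to 30 May 2013.
The written tolling agreement from 15 March 2013 to 7 August 2013 tolled the period for 145 days, extending the deadline to 22 October 2013.
The other events in the timeline have no effect on the limitation period under the stated rules.
Delgado filed on 29 November 2013, after the 22 October 2013 deadline, so the action is time-barred.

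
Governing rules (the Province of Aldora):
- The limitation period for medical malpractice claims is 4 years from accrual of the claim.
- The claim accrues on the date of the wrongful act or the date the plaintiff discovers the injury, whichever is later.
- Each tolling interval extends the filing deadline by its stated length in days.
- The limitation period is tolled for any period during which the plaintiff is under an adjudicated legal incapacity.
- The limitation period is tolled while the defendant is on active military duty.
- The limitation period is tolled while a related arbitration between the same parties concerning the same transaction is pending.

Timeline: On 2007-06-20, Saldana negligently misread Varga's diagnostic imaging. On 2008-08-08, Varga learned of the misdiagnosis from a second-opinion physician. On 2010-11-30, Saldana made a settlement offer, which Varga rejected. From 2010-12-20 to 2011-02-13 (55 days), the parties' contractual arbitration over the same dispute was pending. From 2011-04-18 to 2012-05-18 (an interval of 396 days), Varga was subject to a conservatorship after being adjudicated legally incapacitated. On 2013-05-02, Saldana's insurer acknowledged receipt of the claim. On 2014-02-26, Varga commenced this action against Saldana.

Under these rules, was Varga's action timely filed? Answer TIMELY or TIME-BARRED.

TIME-BARRED

Taking the later of the act (2007-06-20) and discovery (2008-08-08), the claim accrued on 2008-08-08.
The untolled deadline — 4 years after 2008-08-08 — is 2012-08-08.
The pending related arbitration from 2010-12-20 to 2011-02-13 tolled the period for 55 days, extending the deadline to 2012-10-02.
Because the plaintiff's legal incapacity ran from 2011-04-18 to 2012-05-18, the deadline is extended by 396 days to 2013-11-02.
Nothing else in the chronology tolls or restarts the period.
The 2014-02-26 filing falls after the 2013-11-02 deadline; the claim is time-barred.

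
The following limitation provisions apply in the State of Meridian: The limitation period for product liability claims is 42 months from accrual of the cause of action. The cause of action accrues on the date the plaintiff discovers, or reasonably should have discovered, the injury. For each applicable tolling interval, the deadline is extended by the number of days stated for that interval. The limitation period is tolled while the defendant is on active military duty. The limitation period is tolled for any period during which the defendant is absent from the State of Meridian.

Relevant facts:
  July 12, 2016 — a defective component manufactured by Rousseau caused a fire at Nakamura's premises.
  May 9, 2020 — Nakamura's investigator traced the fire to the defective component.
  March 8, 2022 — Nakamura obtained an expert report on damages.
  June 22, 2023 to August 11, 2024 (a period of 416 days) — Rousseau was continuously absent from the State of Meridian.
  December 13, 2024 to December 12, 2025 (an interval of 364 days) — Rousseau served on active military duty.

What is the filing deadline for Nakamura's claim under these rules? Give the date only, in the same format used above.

December 28, 2025

The claim did not accrue until Nakamura discovered the injury on May 9, 2020; the July 12, 2016 act date does not start the clock under the stated rule.
The untolled deadline — 42 months after May 9, 2020 — is November 9, 2023.
Because the defendant's absence from the jurisdiction ran from June 22, 2023 to August 11, 2024, the deadline is extended by 416 days to December 29, 2024.
The defendant's active military service from December 13, 2024 to December 12, 2025 tolled the period for 364 days, extending the deadline to December 28, 2025.
None of the other events listed affects the running of the period under the stated rules.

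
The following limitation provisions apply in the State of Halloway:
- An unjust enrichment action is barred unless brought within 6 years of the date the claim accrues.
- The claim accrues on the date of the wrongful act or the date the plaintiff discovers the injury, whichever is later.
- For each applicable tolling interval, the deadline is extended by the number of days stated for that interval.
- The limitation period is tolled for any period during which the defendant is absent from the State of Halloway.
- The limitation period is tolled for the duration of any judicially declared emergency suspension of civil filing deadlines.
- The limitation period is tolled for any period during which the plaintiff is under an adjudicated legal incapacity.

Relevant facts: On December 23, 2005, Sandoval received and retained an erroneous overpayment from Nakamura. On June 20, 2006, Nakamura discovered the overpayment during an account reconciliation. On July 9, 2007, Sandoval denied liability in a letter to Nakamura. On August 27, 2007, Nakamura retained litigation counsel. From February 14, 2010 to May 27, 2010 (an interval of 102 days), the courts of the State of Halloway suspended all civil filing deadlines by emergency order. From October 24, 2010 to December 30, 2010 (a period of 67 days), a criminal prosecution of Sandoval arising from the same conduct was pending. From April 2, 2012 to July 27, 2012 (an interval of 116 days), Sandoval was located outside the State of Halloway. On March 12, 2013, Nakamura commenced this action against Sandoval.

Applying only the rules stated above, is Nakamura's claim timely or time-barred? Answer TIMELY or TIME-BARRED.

TIME-BARRED

Because discovery on June 20, 2006 post-dates the December 23, 2005 act, accrual under the later-of rule falls on June 20, 2006.
The untolled deadline — 6 years after June 20, 2006 — is June 20, 2012.
The emergency suspension of filing deadlines from February 14, 2010 to May 27, 2010 tolled the period for 102 days, extending the deadline to September 30, 2012.
Because the defendant's absence from the jurisdiction ran from April 2, 2012 to July 27, 2012, the deadline is extended by 116 days to January 24, 2013.
No stated provision tolls the period for a criminal prosecution, so the interval from October 24, 2010 to December 30, 2010 has no effect on the deadline.
Nothing else in the chronology tolls or restarts the period.
The March 12, 2013 filing falls after the January 24, 2013 deadline; the claim is time-barred.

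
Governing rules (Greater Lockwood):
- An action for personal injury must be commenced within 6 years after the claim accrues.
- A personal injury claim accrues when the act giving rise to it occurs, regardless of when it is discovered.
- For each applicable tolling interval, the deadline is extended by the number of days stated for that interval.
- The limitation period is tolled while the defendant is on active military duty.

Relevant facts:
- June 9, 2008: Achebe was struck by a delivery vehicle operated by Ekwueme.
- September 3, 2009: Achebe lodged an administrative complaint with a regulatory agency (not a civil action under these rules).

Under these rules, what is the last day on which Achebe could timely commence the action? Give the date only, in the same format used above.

The limitation period began to run on June 9, 2008.
Adding the 6 years base period to June 9, 2008 gives a deadline of June 9, 2014, before any tolling.
None of the other events listed affects the running of the period under the stated rules.

June 9, 2014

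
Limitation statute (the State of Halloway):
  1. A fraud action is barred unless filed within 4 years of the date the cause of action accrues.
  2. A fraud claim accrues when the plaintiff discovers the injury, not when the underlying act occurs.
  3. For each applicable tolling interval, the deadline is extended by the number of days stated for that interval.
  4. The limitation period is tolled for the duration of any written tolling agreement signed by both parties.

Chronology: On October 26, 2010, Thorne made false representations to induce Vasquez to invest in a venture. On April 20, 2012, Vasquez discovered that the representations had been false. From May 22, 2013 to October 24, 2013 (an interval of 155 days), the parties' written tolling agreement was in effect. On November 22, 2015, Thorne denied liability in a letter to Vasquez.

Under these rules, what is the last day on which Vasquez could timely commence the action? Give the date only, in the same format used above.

The claim did not accrue until Vasquez discovered the injury on April 20, 2012; the October 26, 2010 act date does not start the clock under the stated rule.
The untolled deadline — 4 years after April 20, 2012 — is April 20, 2016.
Because the written tolling agreement ran from May 22, 2013 to October 24, 2013, the deadline is extended by 155 days to September 22, 2016.
The other events in the timeline have no effect on the limitation period under the stated rules.

September 22, 2016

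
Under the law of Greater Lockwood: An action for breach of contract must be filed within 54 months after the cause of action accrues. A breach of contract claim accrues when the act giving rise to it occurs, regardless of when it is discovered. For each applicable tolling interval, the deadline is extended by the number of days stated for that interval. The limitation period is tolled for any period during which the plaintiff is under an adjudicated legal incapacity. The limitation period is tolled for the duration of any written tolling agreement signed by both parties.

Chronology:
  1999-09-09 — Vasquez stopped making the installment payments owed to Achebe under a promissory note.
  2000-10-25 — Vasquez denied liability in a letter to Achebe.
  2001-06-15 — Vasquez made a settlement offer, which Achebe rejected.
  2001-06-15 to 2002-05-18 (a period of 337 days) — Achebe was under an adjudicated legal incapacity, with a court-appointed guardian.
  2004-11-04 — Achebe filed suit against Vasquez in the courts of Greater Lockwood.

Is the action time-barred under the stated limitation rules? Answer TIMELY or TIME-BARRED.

The claim accrued on 1999-09-09, when the wrongful act occurred.
Adding the 54 months base period to 1999-09-09 gives a deadline of 2004-03-09, before any tolling.
The plaintiff's legal incapacity from 2001-06-15 to 2002-05-18 tolled the period for 337 days, extending the deadline to 2005-02-09.
The other events in the timeline have no effect on the limitation period under the stated rules.
Filing on 2004-11-04 beat the 2005-02-09 deadline — the action is timely.

TIMELY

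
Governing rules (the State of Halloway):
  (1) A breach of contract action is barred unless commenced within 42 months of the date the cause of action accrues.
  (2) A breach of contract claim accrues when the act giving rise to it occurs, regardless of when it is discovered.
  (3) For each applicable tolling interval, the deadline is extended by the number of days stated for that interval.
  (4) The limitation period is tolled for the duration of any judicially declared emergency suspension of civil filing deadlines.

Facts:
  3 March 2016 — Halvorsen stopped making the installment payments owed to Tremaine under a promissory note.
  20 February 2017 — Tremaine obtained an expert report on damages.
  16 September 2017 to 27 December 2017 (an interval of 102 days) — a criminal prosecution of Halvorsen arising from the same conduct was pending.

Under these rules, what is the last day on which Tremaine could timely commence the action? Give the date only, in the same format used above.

The cause of action accrued on 3 March 2016, the date of the act.
The untolled deadline — 42 months after 3 March 2016 — is 3 September 2019.
Although a criminal prosecution ran from 16 September 2017 to 27 December 2017, the stated rules do not make that a tolling event, so it is disregarded.
None of the other events listed affects the running of the period under the stated rules.

3 September 2019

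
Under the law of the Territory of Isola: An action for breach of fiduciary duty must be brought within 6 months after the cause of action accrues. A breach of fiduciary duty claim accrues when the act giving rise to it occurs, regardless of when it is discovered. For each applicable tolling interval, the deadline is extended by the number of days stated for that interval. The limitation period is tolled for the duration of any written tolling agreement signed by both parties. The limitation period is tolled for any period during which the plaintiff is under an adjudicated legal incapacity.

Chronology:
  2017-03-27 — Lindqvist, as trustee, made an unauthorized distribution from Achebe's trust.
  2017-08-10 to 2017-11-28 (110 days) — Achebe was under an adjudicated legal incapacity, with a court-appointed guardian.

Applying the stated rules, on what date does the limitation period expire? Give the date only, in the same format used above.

2018-01-15

The limitation period began to run on 2017-03-27.
Adding the 6 months base period to 2017-03-27 gives a deadline of 2017-09-27, before any tolling.
Because the plaintiff's legal incapacity ran from 2017-08-10 to 2017-11-28, the deadline is extended by 110 days to 2018-01-15.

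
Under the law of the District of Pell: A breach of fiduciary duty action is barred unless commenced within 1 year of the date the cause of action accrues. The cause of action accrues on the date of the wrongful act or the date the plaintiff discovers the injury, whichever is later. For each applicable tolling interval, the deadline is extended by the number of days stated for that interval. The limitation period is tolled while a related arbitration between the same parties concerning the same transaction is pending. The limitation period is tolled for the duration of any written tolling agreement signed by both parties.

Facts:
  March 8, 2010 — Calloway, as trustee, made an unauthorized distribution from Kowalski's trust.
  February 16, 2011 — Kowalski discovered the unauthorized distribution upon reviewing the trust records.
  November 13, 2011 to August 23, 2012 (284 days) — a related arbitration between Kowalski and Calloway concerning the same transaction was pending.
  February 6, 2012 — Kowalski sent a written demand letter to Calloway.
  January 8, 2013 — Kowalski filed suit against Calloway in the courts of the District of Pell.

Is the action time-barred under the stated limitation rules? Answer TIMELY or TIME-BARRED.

TIME-BARRED

The claim accrued on February 16, 2011 — the later of the March 8, 2010 act and the February 16, 2011 discovery.
The untolled deadline — 1 year after February 16, 2011 — is February 16, 2012.
The period was tolled for 284 days by the pending related arbitration (November 13, 2011 to August 23, 2012), pushing the deadline to November 26, 2012.
Nothing else in the chronology tolls or restarts the period.
The January 8, 2013 filing falls after the November 26, 2012 deadline; the claim is time-barred.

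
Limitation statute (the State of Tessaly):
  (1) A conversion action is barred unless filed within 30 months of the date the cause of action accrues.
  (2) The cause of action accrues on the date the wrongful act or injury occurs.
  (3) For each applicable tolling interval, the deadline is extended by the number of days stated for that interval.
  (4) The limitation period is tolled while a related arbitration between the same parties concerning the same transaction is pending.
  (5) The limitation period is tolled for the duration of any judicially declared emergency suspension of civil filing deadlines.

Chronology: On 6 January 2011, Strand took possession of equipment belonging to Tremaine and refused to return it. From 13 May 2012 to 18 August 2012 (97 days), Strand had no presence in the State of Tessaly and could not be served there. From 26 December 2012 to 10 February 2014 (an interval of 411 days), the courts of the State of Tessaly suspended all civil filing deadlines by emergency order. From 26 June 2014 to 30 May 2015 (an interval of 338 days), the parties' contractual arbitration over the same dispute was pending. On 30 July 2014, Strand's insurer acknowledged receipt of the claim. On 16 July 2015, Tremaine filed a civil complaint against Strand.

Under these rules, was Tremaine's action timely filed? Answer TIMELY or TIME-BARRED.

TIMELY

The claim accrued on 6 January 2011, when the wrongful act occurred.
30 months from 6 January 2011 is 6 July 2013.
The emergency suspension of filing deadlines from 26 December 2012 to 10 February 2014 tolled the period for 411 days, extending the deadline to 21 August 2014.
The period was tolled for 338 days by the pending related arbitration (26 June 2014 to 30 May 2015), pushing the deadline to 25 July 2015.
Although the defendant's absence ran from 13 May 2012 to 18 August 2012, the stated rules do not make that a tolling event, so it is disregarded.
None of the other events listed affects the running of the period under the stated rules.
The 16 July 2015 filing precedes the 25 July 2015 deadline; the claim is timely.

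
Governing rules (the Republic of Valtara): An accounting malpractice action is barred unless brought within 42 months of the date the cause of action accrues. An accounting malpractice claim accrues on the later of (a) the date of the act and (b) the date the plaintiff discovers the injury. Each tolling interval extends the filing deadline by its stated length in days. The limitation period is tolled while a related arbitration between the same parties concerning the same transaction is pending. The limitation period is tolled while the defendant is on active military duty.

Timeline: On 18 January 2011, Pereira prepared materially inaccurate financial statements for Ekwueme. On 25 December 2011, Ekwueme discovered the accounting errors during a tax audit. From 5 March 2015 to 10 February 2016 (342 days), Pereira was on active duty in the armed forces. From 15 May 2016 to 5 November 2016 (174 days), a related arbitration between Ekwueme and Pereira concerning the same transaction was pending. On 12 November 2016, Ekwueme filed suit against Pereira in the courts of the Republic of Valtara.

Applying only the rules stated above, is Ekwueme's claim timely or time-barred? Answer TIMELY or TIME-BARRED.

Taking the later of the act (18 January 2011) and discovery (25 December 2011), the claim accrued on 25 December 2011.
The untolled deadline — 42 months after 25 December 2011 — is 25 June 2015.
Because the defendant's active military service ran from 5 March 2015 to 10 February 2016, the deadline is extended by 342 days to 1 June 2016.
The pending related arbitration from 15 May 2016 to 5 November 2016 tolled the period for 174 days, extending the deadline to 22 November 2016.
The 12 November 2016 filing precedes the 22 November 2016 deadline; the claim is timely.

TIMELY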